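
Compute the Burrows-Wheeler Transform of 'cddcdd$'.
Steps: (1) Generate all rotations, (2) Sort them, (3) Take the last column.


Rotations (sorted):
  0: $cddcdd -> last char: d
  1: cdd$cdd -> last char: d
  2: cddcdd$ -> last char: $
  3: d$cddcd -> last char: d
  4: dcdd$cd -> last char: d
  5: dd$cddc -> last char: c
  6: ddcdd$c -> last char: c


BWT = dd$ddcc


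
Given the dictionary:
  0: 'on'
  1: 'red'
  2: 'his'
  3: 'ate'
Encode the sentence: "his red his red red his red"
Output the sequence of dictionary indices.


Look up each word in the dictionary:
  'his' -> 2
  'red' -> 1
  'his' -> 2
  'red' -> 1
  'red' -> 1
  'his' -> 2
  'red' -> 1

Encoded: [2, 1, 2, 1, 1, 2, 1]


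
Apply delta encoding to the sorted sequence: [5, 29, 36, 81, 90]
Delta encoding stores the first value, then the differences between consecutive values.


First value: 5
Deltas:
  29 - 5 = 24
  36 - 29 = 7
  81 - 36 = 45
  90 - 81 = 9


Delta encoded: [5, 24, 7, 45, 9]


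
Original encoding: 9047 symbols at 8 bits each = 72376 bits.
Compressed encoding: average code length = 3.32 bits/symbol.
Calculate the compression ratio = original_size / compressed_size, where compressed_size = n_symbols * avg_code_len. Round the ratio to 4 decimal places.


original_size = n_symbols * orig_bits = 9047 * 8 = 72376 bits
compressed_size = n_symbols * avg_code_len = 9047 * 3.32 = 30036.04 bits
ratio = original_size / compressed_size = 72376 / 30036.04 = 2.4096

Compression ratio = 2.4096


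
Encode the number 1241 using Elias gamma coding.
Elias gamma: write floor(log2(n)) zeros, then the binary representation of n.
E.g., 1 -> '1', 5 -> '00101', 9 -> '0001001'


num_bits = floor(log2(1241)) + 1 = 11
leading_zeros = num_bits - 1 = 10
binary(1241) = 10011011001

Elias gamma(1241) = '0000000000' + '10011011001' = 000000000010011011001 (21 bits)


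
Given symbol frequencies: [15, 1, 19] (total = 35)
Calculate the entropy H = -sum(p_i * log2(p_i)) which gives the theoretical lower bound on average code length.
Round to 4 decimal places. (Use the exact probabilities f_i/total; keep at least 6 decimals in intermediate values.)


Per-symbol terms -p_i * log2(p_i) with p_i = f_i/35:
  p = 15/35 = 0.428571: log2(p) = -1.222392, -p*log2(p) = 0.523882
  p = 1/35 = 0.028571: log2(p) = -5.129283, -p*log2(p) = 0.146551
  p = 19/35 = 0.542857: log2(p) = -0.881356, -p*log2(p) = 0.478450
H = 0.523882 + 0.146551 + 0.478450 = 1.148883

H = 1.1489 bits/symbol


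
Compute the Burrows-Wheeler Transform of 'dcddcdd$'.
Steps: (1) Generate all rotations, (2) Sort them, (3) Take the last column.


Rotations (sorted):
  0: $dcddcdd -> last char: d
  1: cdd$dcdd -> last char: d
  2: cddcdd$d -> last char: d
  3: d$dcddcd -> last char: d
  4: dcdd$dcd -> last char: d
  5: dcddcdd$ -> last char: $
  6: dd$dcddc -> last char: c
  7: ddcdd$dc -> last char: c


BWT = ddddd$cc


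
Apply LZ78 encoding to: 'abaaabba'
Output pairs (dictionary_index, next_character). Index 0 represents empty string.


LZ78 encoding steps:
Dictionary: {0: ''}
Step 1: w='' (idx 0), next='a' -> output (0, 'a'), add 'a' as idx 1
Step 2: w='' (idx 0), next='b' -> output (0, 'b'), add 'b' as idx 2
Step 3: w='a' (idx 1), next='a' -> output (1, 'a'), add 'aa' as idx 3
Step 4: w='a' (idx 1), next='b' -> output (1, 'b'), add 'ab' as idx 4
Step 5: w='b' (idx 2), next='a' -> output (2, 'a'), add 'ba' as idx 5


Encoded: [(0, 'a'), (0, 'b'), (1, 'a'), (1, 'b'), (2, 'a')]


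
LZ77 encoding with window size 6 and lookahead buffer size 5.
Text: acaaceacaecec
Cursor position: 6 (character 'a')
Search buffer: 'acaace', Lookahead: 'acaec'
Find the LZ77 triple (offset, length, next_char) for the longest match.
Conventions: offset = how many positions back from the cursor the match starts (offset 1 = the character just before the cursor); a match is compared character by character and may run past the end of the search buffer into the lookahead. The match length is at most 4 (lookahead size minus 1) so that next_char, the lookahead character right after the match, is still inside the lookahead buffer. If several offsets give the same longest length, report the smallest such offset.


Try each offset into the search buffer:
  offset=1 (pos 5, char 'e'): match length 0
  offset=2 (pos 4, char 'c'): match length 0
  offset=3 (pos 3, char 'a'): match length 2
  offset=4 (pos 2, char 'a'): match length 1
  offset=5 (pos 1, char 'c'): match length 0
  offset=6 (pos 0, char 'a'): match length 3
Longest match has length 3 at offset 6.
next_char = character at position 6 + 3 = 9 -> 'e'

Best match: offset=6, length=3 (matching 'aca' starting at position 0)
LZ77 triple: (6, 3, 'e')


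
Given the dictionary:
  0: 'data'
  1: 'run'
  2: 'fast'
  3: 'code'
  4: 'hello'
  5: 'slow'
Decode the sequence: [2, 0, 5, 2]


Look up each index in the dictionary:
  2 -> 'fast'
  0 -> 'data'
  5 -> 'slow'
  2 -> 'fast'

Decoded: "fast data slow fast"


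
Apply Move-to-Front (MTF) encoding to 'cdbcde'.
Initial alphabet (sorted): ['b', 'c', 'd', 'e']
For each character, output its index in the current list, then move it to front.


MTF encoding:
'c': index 1 in ['b', 'c', 'd', 'e'] -> ['c', 'b', 'd', 'e']
'd': index 2 in ['c', 'b', 'd', 'e'] -> ['d', 'c', 'b', 'e']
'b': index 2 in ['d', 'c', 'b', 'e'] -> ['b', 'd', 'c', 'e']
'c': index 2 in ['b', 'd', 'c', 'e'] -> ['c', 'b', 'd', 'e']
'd': index 2 in ['c', 'b', 'd', 'e'] -> ['d', 'c', 'b', 'e']
'e': index 3 in ['d', 'c', 'b', 'e'] -> ['e', 'd', 'c', 'b']


Output: [1, 2, 2, 2, 2, 3]


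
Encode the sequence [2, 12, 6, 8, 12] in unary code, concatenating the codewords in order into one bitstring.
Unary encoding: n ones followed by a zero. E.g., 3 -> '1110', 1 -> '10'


Encode each number as n ones followed by a terminating 0:
  2 -> 110 (3 bits)
  12 -> 1111111111110 (13 bits)
  6 -> 1111110 (7 bits)
  8 -> 111111110 (9 bits)
  12 -> 1111111111110 (13 bits)
Total length = 3 + 13 + 7 + 9 + 13 = 45 bits.

Unary([2, 12, 6, 8, 12]) = 110111111111111011111101111111101111111111110 (45 bits)


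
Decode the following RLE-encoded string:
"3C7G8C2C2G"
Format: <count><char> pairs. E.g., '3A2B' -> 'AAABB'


Expanding each <count><char> pair:
  3C -> 'CCC'
  7G -> 'GGGGGGG'
  8C -> 'CCCCCCCC'
  2C -> 'CC'
  2G -> 'GG'

Decoded = CCCGGGGGGGCCCCCCCCCCGG


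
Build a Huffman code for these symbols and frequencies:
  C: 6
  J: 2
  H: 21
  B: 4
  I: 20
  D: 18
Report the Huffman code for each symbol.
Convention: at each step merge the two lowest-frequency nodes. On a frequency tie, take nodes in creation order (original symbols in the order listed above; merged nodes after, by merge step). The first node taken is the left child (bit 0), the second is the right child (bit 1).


Huffman tree construction:
Step 1: Merge J(2) + B(4) = 6
Step 2: Merge C(6) + (J+B)(6) = 12
Step 3: Merge (C+(J+B))(12) + D(18) = 30
Step 4: Merge I(20) + H(21) = 41
Step 5: Merge ((C+(J+B))+D)(30) + (I+H)(41) = 71
Read each symbol's code off the tree from the root (left child = 0, right child = 1).

Codes:
  C: 000 (length 3)
  J: 0010 (length 4)
  H: 11 (length 2)
  B: 0011 (length 4)
  I: 10 (length 2)
  D: 01 (length 2)
Average code length: 160/71 = 2.2535 bits/symbol


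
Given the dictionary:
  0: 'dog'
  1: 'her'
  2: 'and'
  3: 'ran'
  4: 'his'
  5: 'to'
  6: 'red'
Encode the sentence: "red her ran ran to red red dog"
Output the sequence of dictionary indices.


Look up each word in the dictionary:
  'red' -> 6
  'her' -> 1
  'ran' -> 3
  'ran' -> 3
  'to' -> 5
  'red' -> 6
  'red' -> 6
  'dog' -> 0

Encoded: [6, 1, 3, 3, 5, 6, 6, 0]


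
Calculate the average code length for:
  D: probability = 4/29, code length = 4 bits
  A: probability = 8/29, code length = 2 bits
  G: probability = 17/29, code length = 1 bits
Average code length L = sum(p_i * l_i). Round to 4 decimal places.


Weighted contributions p_i * l_i:
  D: (4/29) * 4 = 16/29
  A: (8/29) * 2 = 16/29
  G: (17/29) * 1 = 17/29
Sum = (16 + 16 + 17)/29 = 49/29

L = 49/29 = 1.6897 bits/symbol


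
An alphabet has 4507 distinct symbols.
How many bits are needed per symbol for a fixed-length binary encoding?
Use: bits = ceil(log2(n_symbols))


log2(4507) = 12.138
Bracket: 2^12 = 4096 < 4507 <= 2^13 = 8192
So ceil(log2(4507)) = 13

bits = ceil(log2(4507)) = ceil(12.138) = 13 bits


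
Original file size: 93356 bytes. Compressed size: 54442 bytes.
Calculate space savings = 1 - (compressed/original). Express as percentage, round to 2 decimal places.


ratio = compressed/original = 54442/93356 = 0.583166
savings = 1 - ratio = 1 - 0.583166 = 0.416834
as a percentage: 0.416834 * 100 = 41.68%

Space savings = 1 - 54442/93356 = 41.68%


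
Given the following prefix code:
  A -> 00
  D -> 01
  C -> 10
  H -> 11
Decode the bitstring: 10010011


Decoding step by step:
Bits 10 -> C
Bits 01 -> D
Bits 00 -> A
Bits 11 -> H


Decoded message: CDAH


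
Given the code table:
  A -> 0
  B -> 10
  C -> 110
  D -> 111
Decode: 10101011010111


Decoding:
10 -> B
10 -> B
10 -> B
110 -> C
10 -> B
111 -> D


Result: BBBCBD


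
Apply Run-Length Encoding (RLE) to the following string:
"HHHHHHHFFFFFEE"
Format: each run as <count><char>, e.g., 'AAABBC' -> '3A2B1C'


Scanning runs left to right:
  i=0: run of 'H' x 7 -> '7H'
  i=7: run of 'F' x 5 -> '5F'
  i=12: run of 'E' x 2 -> '2E'

RLE = 7H5F2E


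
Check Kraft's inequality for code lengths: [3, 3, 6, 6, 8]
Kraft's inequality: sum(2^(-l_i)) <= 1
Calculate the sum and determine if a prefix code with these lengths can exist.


Sum = 2^(-3) + 2^(-3) + 2^(-6) + 2^(-6) + 2^(-8)
    = 0.125 + 0.125 + 0.015625 + 0.015625 + 0.00390625
    = 73/256 = 0.28515625
Since 0.28515625 <= 1, Kraft's inequality IS satisfied.
A prefix code with these lengths CAN exist.

Kraft sum = 0.28515625. Satisfied.


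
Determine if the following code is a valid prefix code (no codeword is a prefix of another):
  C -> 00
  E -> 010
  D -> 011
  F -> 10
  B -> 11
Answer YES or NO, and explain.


Checking each pair (does one codeword prefix another?):
  C='00' vs E='010': no prefix
  C='00' vs D='011': no prefix
  C='00' vs F='10': no prefix
  C='00' vs B='11': no prefix
  E='010' vs C='00': no prefix
  E='010' vs D='011': no prefix
  E='010' vs F='10': no prefix
  E='010' vs B='11': no prefix
  D='011' vs C='00': no prefix
  D='011' vs E='010': no prefix
  D='011' vs F='10': no prefix
  D='011' vs B='11': no prefix
  F='10' vs C='00': no prefix
  F='10' vs E='010': no prefix
  F='10' vs D='011': no prefix
  F='10' vs B='11': no prefix
  B='11' vs C='00': no prefix
  B='11' vs E='010': no prefix
  B='11' vs D='011': no prefix
  B='11' vs F='10': no prefix
No violation found over all pairs.

YES -- this is a valid prefix code. No codeword is a prefix of any other codeword.


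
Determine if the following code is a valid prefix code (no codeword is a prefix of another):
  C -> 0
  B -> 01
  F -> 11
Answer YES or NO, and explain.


Checking each pair (does one codeword prefix another?):
  C='0' vs B='01': prefix -- VIOLATION

NO -- this is NOT a valid prefix code. C (0) is a prefix of B (01).


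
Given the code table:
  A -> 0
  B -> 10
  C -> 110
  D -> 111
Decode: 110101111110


Decoding:
110 -> C
10 -> B
111 -> D
111 -> D
0 -> A


Result: CBDDA


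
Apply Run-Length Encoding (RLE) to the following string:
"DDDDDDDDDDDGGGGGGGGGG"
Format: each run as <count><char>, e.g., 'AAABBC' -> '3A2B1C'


Scanning runs left to right:
  i=0: run of 'D' x 11 -> '11D'
  i=11: run of 'G' x 10 -> '10G'

RLE = 11D10G


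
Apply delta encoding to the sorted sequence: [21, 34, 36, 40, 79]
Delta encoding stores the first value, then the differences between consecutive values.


First value: 21
Deltas:
  34 - 21 = 13
  36 - 34 = 2
  40 - 36 = 4
  79 - 40 = 39


Delta encoded: [21, 13, 2, 4, 39]


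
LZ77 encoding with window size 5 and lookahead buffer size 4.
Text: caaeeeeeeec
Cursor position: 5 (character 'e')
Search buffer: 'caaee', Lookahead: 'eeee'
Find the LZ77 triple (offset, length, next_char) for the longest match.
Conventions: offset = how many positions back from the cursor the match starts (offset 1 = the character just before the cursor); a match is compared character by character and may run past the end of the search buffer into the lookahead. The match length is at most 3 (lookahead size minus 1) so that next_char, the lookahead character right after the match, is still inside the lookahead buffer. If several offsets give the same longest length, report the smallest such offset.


Try each offset into the search buffer:
  offset=1 (pos 4, char 'e'): match length 3
  offset=2 (pos 3, char 'e'): match length 3
  offset=3 (pos 2, char 'a'): match length 0
  offset=4 (pos 1, char 'a'): match length 0
  offset=5 (pos 0, char 'c'): match length 0
Longest match has length 3, found at offsets 1, 2; take the smallest, offset 1.
next_char = character at position 5 + 3 = 8 -> 'e'

Best match: offset=1, length=3 (matching 'eee' starting at position 4)
LZ77 triple: (1, 3, 'e')


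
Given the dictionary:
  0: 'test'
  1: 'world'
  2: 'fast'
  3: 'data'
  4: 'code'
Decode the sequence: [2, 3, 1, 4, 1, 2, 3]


Look up each index in the dictionary:
  2 -> 'fast'
  3 -> 'data'
  1 -> 'world'
  4 -> 'code'
  1 -> 'world'
  2 -> 'fast'
  3 -> 'data'

Decoded: "fast data world code world fast data"


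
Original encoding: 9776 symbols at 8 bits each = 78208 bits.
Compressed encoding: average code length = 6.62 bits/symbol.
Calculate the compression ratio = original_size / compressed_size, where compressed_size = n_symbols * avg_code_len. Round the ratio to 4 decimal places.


original_size = n_symbols * orig_bits = 9776 * 8 = 78208 bits
compressed_size = n_symbols * avg_code_len = 9776 * 6.62 = 64717.12 bits
ratio = original_size / compressed_size = 78208 / 64717.12 = 1.2085

Compression ratio = 1.2085


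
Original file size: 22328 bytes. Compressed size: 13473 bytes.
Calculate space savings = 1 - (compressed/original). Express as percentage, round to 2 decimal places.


ratio = compressed/original = 13473/22328 = 0.603413
savings = 1 - ratio = 1 - 0.603413 = 0.396587
as a percentage: 0.396587 * 100 = 39.66%

Space savings = 1 - 13473/22328 = 39.66%


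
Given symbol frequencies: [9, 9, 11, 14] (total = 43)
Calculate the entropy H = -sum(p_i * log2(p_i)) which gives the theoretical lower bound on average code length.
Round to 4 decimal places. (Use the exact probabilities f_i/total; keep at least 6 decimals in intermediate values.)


Per-symbol terms -p_i * log2(p_i) with p_i = f_i/43:
  p = 9/43 = 0.209302: log2(p) = -2.256340, -p*log2(p) = 0.472257
  p = 9/43 = 0.209302: log2(p) = -2.256340, -p*log2(p) = 0.472257
  p = 11/43 = 0.255814: log2(p) = -1.966833, -p*log2(p) = 0.503143
  p = 14/43 = 0.325581: log2(p) = -1.618910, -p*log2(p) = 0.527087
H = 0.472257 + 0.472257 + 0.503143 + 0.527087 = 1.974744

H = 1.9747 bits/symbol


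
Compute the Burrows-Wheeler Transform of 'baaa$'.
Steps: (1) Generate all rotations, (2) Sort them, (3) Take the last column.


Rotations (sorted):
  0: $baaa -> last char: a
  1: a$baa -> last char: a
  2: aa$ba -> last char: a
  3: aaa$b -> last char: b
  4: baaa$ -> last char: $


BWT = aaab$


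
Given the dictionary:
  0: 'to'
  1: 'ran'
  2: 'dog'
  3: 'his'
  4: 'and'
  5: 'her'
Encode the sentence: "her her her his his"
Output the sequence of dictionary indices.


Look up each word in the dictionary:
  'her' -> 5
  'her' -> 5
  'her' -> 5
  'his' -> 3
  'his' -> 3

Encoded: [5, 5, 5, 3, 3]


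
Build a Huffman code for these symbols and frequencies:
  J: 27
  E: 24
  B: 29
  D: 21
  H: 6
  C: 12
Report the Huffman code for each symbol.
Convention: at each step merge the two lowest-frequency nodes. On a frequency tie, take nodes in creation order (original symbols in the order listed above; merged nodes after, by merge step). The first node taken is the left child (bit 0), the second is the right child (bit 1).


Huffman tree construction:
Step 1: Merge H(6) + C(12) = 18
Step 2: Merge (H+C)(18) + D(21) = 39
Step 3: Merge E(24) + J(27) = 51
Step 4: Merge B(29) + ((H+C)+D)(39) = 68
Step 5: Merge (E+J)(51) + (B+((H+C)+D))(68) = 119
Read each symbol's code off the tree from the root (left child = 0, right child = 1).

Codes:
  J: 01 (length 2)
  E: 00 (length 2)
  B: 10 (length 2)
  D: 111 (length 3)
  H: 1100 (length 4)
  C: 1101 (length 4)
Average code length: 295/119 = 2.4790 bits/symbol


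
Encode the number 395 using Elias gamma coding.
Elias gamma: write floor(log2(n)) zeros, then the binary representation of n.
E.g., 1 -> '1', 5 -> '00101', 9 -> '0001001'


num_bits = floor(log2(395)) + 1 = 9
leading_zeros = num_bits - 1 = 8
binary(395) = 110001011

Elias gamma(395) = '00000000' + '110001011' = 00000000110001011 (17 bits)


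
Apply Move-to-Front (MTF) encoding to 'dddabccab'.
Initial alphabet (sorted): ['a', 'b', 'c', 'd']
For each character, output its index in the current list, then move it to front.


MTF encoding:
'd': index 3 in ['a', 'b', 'c', 'd'] -> ['d', 'a', 'b', 'c']
'd': index 0 in ['d', 'a', 'b', 'c'] -> ['d', 'a', 'b', 'c']
'd': index 0 in ['d', 'a', 'b', 'c'] -> ['d', 'a', 'b', 'c']
'a': index 1 in ['d', 'a', 'b', 'c'] -> ['a', 'd', 'b', 'c']
'b': index 2 in ['a', 'd', 'b', 'c'] -> ['b', 'a', 'd', 'c']
'c': index 3 in ['b', 'a', 'd', 'c'] -> ['c', 'b', 'a', 'd']
'c': index 0 in ['c', 'b', 'a', 'd'] -> ['c', 'b', 'a', 'd']
'a': index 2 in ['c', 'b', 'a', 'd'] -> ['a', 'c', 'b', 'd']
'b': index 2 in ['a', 'c', 'b', 'd'] -> ['b', 'a', 'c', 'd']


Output: [3, 0, 0, 1, 2, 3, 0, 2, 2]


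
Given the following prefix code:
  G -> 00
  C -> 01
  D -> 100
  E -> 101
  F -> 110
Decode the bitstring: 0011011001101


Decoding step by step:
Bits 00 -> G
Bits 110 -> F
Bits 110 -> F
Bits 01 -> C
Bits 101 -> E


Decoded message: GFFCE


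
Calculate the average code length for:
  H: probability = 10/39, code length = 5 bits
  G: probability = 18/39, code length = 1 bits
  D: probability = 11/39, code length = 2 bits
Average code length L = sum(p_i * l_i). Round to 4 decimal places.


Weighted contributions p_i * l_i:
  H: (10/39) * 5 = 50/39
  G: (18/39) * 1 = 18/39
  D: (11/39) * 2 = 22/39
Sum = (50 + 18 + 22)/39 = 90/39

L = 90/39 = 2.3077 bits/symbol


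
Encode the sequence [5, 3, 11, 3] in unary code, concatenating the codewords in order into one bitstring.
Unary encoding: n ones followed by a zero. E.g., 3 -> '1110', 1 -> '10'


Encode each number as n ones followed by a terminating 0:
  5 -> 111110 (6 bits)
  3 -> 1110 (4 bits)
  11 -> 111111111110 (12 bits)
  3 -> 1110 (4 bits)
Total length = 6 + 4 + 12 + 4 = 26 bits.

Unary([5, 3, 11, 3]) = 11111011101111111111101110 (26 bits)


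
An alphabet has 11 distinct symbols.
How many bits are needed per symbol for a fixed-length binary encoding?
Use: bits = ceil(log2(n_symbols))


log2(11) = 3.4594
Bracket: 2^3 = 8 < 11 <= 2^4 = 16
So ceil(log2(11)) = 4

bits = ceil(log2(11)) = ceil(3.4594) = 4 bits


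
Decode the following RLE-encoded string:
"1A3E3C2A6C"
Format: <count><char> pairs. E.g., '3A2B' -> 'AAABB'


Expanding each <count><char> pair:
  1A -> 'A'
  3E -> 'EEE'
  3C -> 'CCC'
  2A -> 'AA'
  6C -> 'CCCCCC'

Decoded = AEEECCCAACCCCCC


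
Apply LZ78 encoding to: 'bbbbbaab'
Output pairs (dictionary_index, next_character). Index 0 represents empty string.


LZ78 encoding steps:
Dictionary: {0: ''}
Step 1: w='' (idx 0), next='b' -> output (0, 'b'), add 'b' as idx 1
Step 2: w='b' (idx 1), next='b' -> output (1, 'b'), add 'bb' as idx 2
Step 3: w='bb' (idx 2), next='a' -> output (2, 'a'), add 'bba' as idx 3
Step 4: w='' (idx 0), next='a' -> output (0, 'a'), add 'a' as idx 4
Step 5: w='b' (idx 1), end of input -> output (1, '')


Encoded: [(0, 'b'), (1, 'b'), (2, 'a'), (0, 'a'), (1, '')]


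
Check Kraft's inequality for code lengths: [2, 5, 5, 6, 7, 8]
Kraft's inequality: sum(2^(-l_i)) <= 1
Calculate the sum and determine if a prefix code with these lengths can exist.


Sum = 2^(-2) + 2^(-5) + 2^(-5) + 2^(-6) + 2^(-7) + 2^(-8)
    = 0.25 + 0.03125 + 0.03125 + 0.015625 + 0.0078125 + 0.00390625
    = 87/256 = 0.33984375
Since 0.33984375 <= 1, Kraft's inequality IS satisfied.
A prefix code with these lengths CAN exist.

Kraft sum = 0.33984375. Satisfied.


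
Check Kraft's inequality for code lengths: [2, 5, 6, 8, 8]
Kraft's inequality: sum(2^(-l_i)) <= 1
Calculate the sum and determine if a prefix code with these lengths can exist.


Sum = 2^(-2) + 2^(-5) + 2^(-6) + 2^(-8) + 2^(-8)
    = 0.25 + 0.03125 + 0.015625 + 0.00390625 + 0.00390625
    = 78/256 = 0.3046875
Since 0.3046875 <= 1, Kraft's inequality IS satisfied.
A prefix code with these lengths CAN exist.

Kraft sum = 0.3046875. Satisfied.


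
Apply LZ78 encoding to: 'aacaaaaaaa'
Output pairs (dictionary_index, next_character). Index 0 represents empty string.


LZ78 encoding steps:
Dictionary: {0: ''}
Step 1: w='' (idx 0), next='a' -> output (0, 'a'), add 'a' as idx 1
Step 2: w='a' (idx 1), next='c' -> output (1, 'c'), add 'ac' as idx 2
Step 3: w='a' (idx 1), next='a' -> output (1, 'a'), add 'aa' as idx 3
Step 4: w='aa' (idx 3), next='a' -> output (3, 'a'), add 'aaa' as idx 4
Step 5: w='aa' (idx 3), end of input -> output (3, '')


Encoded: [(0, 'a'), (1, 'c'), (1, 'a'), (3, 'a'), (3, '')]


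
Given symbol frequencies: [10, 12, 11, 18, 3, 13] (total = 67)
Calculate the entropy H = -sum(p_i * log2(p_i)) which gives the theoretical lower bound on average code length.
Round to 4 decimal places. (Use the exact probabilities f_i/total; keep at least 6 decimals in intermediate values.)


Per-symbol terms -p_i * log2(p_i) with p_i = f_i/67:
  p = 10/67 = 0.149254: log2(p) = -2.744161, -p*log2(p) = 0.409576
  p = 12/67 = 0.179104: log2(p) = -2.481127, -p*log2(p) = 0.444381
  p = 11/67 = 0.164179: log2(p) = -2.606658, -p*log2(p) = 0.427959
  p = 18/67 = 0.268657: log2(p) = -1.896164, -p*log2(p) = 0.509417
  p = 3/67 = 0.044776: log2(p) = -4.481127, -p*log2(p) = 0.200647
  p = 13/67 = 0.194030: log2(p) = -2.365649, -p*log2(p) = 0.459007
H = 0.409576 + 0.444381 + 0.427959 + 0.509417 + 0.200647 + 0.459007 = 2.450987

H = 2.451 bits/symbol


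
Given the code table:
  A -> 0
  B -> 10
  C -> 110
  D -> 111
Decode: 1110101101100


Decoding:
111 -> D
0 -> A
10 -> B
110 -> C
110 -> C
0 -> A


Result: DABCCA


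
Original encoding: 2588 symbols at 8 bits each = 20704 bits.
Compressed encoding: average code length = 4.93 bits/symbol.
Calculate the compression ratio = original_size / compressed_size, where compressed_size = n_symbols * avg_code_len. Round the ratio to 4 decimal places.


original_size = n_symbols * orig_bits = 2588 * 8 = 20704 bits
compressed_size = n_symbols * avg_code_len = 2588 * 4.93 = 12758.84 bits
ratio = original_size / compressed_size = 20704 / 12758.84 = 1.6227

Compression ratio = 1.6227


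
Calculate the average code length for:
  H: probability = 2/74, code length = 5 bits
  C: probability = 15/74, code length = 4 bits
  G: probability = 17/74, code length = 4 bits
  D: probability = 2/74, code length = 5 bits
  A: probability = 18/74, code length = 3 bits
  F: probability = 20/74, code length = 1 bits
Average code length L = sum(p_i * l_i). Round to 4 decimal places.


Weighted contributions p_i * l_i:
  H: (2/74) * 5 = 10/74
  C: (15/74) * 4 = 60/74
  G: (17/74) * 4 = 68/74
  D: (2/74) * 5 = 10/74
  A: (18/74) * 3 = 54/74
  F: (20/74) * 1 = 20/74
Sum = (10 + 60 + 68 + 10 + 54 + 20)/74 = 222/74

L = 222/74 = 3.0000 bits/symbol


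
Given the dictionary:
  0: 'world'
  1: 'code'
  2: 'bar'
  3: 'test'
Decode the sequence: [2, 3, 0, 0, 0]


Look up each index in the dictionary:
  2 -> 'bar'
  3 -> 'test'
  0 -> 'world'
  0 -> 'world'
  0 -> 'world'

Decoded: "bar test world world world"


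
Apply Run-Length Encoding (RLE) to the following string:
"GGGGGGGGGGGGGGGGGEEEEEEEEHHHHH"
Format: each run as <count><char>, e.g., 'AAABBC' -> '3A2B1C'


Scanning runs left to right:
  i=0: run of 'G' x 17 -> '17G'
  i=17: run of 'E' x 8 -> '8E'
  i=25: run of 'H' x 5 -> '5H'

RLE = 17G8E5H


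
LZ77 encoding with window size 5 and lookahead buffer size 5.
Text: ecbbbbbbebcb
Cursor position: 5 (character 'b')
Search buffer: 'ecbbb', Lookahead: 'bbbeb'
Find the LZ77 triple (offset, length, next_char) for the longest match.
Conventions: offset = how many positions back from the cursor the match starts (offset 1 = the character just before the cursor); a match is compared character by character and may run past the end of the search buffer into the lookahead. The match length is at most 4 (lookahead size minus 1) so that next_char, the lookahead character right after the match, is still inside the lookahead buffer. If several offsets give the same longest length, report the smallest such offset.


Try each offset into the search buffer:
  offset=1 (pos 4, char 'b'): match length 3
  offset=2 (pos 3, char 'b'): match length 3
  offset=3 (pos 2, char 'b'): match length 3
  offset=4 (pos 1, char 'c'): match length 0
  offset=5 (pos 0, char 'e'): match length 0
Longest match has length 3, found at offsets 1, 2, 3; take the smallest, offset 1.
next_char = character at position 5 + 3 = 8 -> 'e'

Best match: offset=1, length=3 (matching 'bbb' starting at position 4)
LZ77 triple: (1, 3, 'e')


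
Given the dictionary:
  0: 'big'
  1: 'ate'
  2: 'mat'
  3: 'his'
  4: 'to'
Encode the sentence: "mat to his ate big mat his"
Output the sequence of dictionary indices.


Look up each word in the dictionary:
  'mat' -> 2
  'to' -> 4
  'his' -> 3
  'ate' -> 1
  'big' -> 0
  'mat' -> 2
  'his' -> 3

Encoded: [2, 4, 3, 1, 0, 2, 3]


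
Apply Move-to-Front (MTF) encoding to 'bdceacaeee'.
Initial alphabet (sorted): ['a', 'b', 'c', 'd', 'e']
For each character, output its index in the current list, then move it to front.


MTF encoding:
'b': index 1 in ['a', 'b', 'c', 'd', 'e'] -> ['b', 'a', 'c', 'd', 'e']
'd': index 3 in ['b', 'a', 'c', 'd', 'e'] -> ['d', 'b', 'a', 'c', 'e']
'c': index 3 in ['d', 'b', 'a', 'c', 'e'] -> ['c', 'd', 'b', 'a', 'e']
'e': index 4 in ['c', 'd', 'b', 'a', 'e'] -> ['e', 'c', 'd', 'b', 'a']
'a': index 4 in ['e', 'c', 'd', 'b', 'a'] -> ['a', 'e', 'c', 'd', 'b']
'c': index 2 in ['a', 'e', 'c', 'd', 'b'] -> ['c', 'a', 'e', 'd', 'b']
'a': index 1 in ['c', 'a', 'e', 'd', 'b'] -> ['a', 'c', 'e', 'd', 'b']
'e': index 2 in ['a', 'c', 'e', 'd', 'b'] -> ['e', 'a', 'c', 'd', 'b']
'e': index 0 in ['e', 'a', 'c', 'd', 'b'] -> ['e', 'a', 'c', 'd', 'b']
'e': index 0 in ['e', 'a', 'c', 'd', 'b'] -> ['e', 'a', 'c', 'd', 'b']


Output: [1, 3, 3, 4, 4, 2, 1, 2, 0, 0]


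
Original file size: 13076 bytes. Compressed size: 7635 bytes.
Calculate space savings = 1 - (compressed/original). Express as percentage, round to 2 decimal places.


ratio = compressed/original = 7635/13076 = 0.583894
savings = 1 - ratio = 1 - 0.583894 = 0.416106
as a percentage: 0.416106 * 100 = 41.61%

Space savings = 1 - 7635/13076 = 41.61%


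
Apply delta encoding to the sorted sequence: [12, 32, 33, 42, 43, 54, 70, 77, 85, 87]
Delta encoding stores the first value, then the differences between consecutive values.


First value: 12
Deltas:
  32 - 12 = 20
  33 - 32 = 1
  42 - 33 = 9
  43 - 42 = 1
  54 - 43 = 11
  70 - 54 = 16
  77 - 70 = 7
  85 - 77 = 8
  87 - 85 = 2


Delta encoded: [12, 20, 1, 9, 1, 11, 16, 7, 8, 2]


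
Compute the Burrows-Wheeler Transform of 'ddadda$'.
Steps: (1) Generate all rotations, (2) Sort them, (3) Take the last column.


Rotations (sorted):
  0: $ddadda -> last char: a
  1: a$ddadd -> last char: d
  2: adda$dd -> last char: d
  3: da$ddad -> last char: d
  4: dadda$d -> last char: d
  5: dda$dda -> last char: a
  6: ddadda$ -> last char: $


BWT = adddda$


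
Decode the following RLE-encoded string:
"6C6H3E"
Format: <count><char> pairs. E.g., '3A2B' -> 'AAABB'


Expanding each <count><char> pair:
  6C -> 'CCCCCC'
  6H -> 'HHHHHH'
  3E -> 'EEE'

Decoded = CCCCCCHHHHHHEEE


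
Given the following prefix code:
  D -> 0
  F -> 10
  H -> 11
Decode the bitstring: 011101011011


Decoding step by step:
Bits 0 -> D
Bits 11 -> H
Bits 10 -> F
Bits 10 -> F
Bits 11 -> H
Bits 0 -> D
Bits 11 -> H


Decoded message: DHFFHDH


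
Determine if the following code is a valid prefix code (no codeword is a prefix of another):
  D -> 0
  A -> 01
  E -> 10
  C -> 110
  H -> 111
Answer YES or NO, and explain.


Checking each pair (does one codeword prefix another?):
  D='0' vs A='01': prefix -- VIOLATION

NO -- this is NOT a valid prefix code. D (0) is a prefix of A (01).


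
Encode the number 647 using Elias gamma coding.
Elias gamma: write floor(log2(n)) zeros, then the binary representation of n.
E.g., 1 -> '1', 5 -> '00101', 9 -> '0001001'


num_bits = floor(log2(647)) + 1 = 10
leading_zeros = num_bits - 1 = 9
binary(647) = 1010000111

Elias gamma(647) = '000000000' + '1010000111' = 0000000001010000111 (19 bits)


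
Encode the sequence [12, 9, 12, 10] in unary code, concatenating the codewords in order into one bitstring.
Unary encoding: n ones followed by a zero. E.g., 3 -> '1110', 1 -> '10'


Encode each number as n ones followed by a terminating 0:
  12 -> 1111111111110 (13 bits)
  9 -> 1111111110 (10 bits)
  12 -> 1111111111110 (13 bits)
  10 -> 11111111110 (11 bits)
Total length = 13 + 10 + 13 + 11 = 47 bits.

Unary([12, 9, 12, 10]) = 11111111111101111111110111111111111011111111110 (47 bits)


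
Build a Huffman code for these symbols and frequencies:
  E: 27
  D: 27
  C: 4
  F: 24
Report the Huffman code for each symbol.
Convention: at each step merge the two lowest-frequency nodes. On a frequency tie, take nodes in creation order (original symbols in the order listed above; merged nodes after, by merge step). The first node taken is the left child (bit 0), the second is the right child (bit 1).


Huffman tree construction:
Step 1: Merge C(4) + F(24) = 28
Step 2: Merge E(27) + D(27) = 54
Step 3: Merge (C+F)(28) + (E+D)(54) = 82
Read each symbol's code off the tree from the root (left child = 0, right child = 1).

Codes:
  E: 10 (length 2)
  D: 11 (length 2)
  C: 00 (length 2)
  F: 01 (length 2)
Average code length: 164/82 = 2.0000 bits/symbol


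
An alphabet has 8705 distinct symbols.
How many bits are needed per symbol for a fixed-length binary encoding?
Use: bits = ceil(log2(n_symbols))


log2(8705) = 13.0876
Bracket: 2^13 = 8192 < 8705 <= 2^14 = 16384
So ceil(log2(8705)) = 14

bits = ceil(log2(8705)) = ceil(13.0876) = 14 bits


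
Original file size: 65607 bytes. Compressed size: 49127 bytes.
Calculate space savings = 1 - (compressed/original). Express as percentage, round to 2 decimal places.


ratio = compressed/original = 49127/65607 = 0.748807
savings = 1 - ratio = 1 - 0.748807 = 0.251193
as a percentage: 0.251193 * 100 = 25.12%

Space savings = 1 - 49127/65607 = 25.12%


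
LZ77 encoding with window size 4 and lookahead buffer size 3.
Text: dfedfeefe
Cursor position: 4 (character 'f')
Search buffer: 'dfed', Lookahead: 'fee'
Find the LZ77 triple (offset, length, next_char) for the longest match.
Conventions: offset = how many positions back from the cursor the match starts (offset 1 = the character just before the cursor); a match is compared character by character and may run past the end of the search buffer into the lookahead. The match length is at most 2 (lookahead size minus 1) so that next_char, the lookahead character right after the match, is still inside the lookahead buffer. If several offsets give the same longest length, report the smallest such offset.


Try each offset into the search buffer:
  offset=1 (pos 3, char 'd'): match length 0
  offset=2 (pos 2, char 'e'): match length 0
  offset=3 (pos 1, char 'f'): match length 2
  offset=4 (pos 0, char 'd'): match length 0
Longest match has length 2 at offset 3.
next_char = character at position 4 + 2 = 6 -> 'e'

Best match: offset=3, length=2 (matching 'fe' starting at position 1)
LZ77 triple: (3, 2, 'e')


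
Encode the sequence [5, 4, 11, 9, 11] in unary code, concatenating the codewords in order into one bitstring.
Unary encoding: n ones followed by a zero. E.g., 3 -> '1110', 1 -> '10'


Encode each number as n ones followed by a terminating 0:
  5 -> 111110 (6 bits)
  4 -> 11110 (5 bits)
  11 -> 111111111110 (12 bits)
  9 -> 1111111110 (10 bits)
  11 -> 111111111110 (12 bits)
Total length = 6 + 5 + 12 + 10 + 12 = 45 bits.

Unary([5, 4, 11, 9, 11]) = 111110111101111111111101111111110111111111110 (45 bits)


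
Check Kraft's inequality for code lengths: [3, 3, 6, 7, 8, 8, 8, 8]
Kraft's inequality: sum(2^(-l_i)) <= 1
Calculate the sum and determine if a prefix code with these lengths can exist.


Sum = 2^(-3) + 2^(-3) + 2^(-6) + 2^(-7) + 2^(-8) + 2^(-8) + 2^(-8) + 2^(-8)
    = 0.125 + 0.125 + 0.015625 + 0.0078125 + 0.00390625 + 0.00390625 + 0.00390625 + 0.00390625
    = 74/256 = 0.2890625
Since 0.2890625 <= 1, Kraft's inequality IS satisfied.
A prefix code with these lengths CAN exist.

Kraft sum = 0.2890625. Satisfied.


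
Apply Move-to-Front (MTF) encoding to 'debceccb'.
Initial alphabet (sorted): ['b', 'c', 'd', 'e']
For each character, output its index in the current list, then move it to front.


MTF encoding:
'd': index 2 in ['b', 'c', 'd', 'e'] -> ['d', 'b', 'c', 'e']
'e': index 3 in ['d', 'b', 'c', 'e'] -> ['e', 'd', 'b', 'c']
'b': index 2 in ['e', 'd', 'b', 'c'] -> ['b', 'e', 'd', 'c']
'c': index 3 in ['b', 'e', 'd', 'c'] -> ['c', 'b', 'e', 'd']
'e': index 2 in ['c', 'b', 'e', 'd'] -> ['e', 'c', 'b', 'd']
'c': index 1 in ['e', 'c', 'b', 'd'] -> ['c', 'e', 'b', 'd']
'c': index 0 in ['c', 'e', 'b', 'd'] -> ['c', 'e', 'b', 'd']
'b': index 2 in ['c', 'e', 'b', 'd'] -> ['b', 'c', 'e', 'd']


Output: [2, 3, 2, 3, 2, 1, 0, 2]


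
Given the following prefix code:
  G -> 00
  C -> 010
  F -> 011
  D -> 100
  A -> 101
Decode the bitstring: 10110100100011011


Decoding step by step:
Bits 101 -> A
Bits 101 -> A
Bits 00 -> G
Bits 100 -> D
Bits 011 -> F
Bits 011 -> F


Decoded message: AAGDFF


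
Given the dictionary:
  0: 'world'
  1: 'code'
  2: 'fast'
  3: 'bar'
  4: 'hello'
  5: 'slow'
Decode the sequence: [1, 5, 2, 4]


Look up each index in the dictionary:
  1 -> 'code'
  5 -> 'slow'
  2 -> 'fast'
  4 -> 'hello'

Decoded: "code slow fast hello"


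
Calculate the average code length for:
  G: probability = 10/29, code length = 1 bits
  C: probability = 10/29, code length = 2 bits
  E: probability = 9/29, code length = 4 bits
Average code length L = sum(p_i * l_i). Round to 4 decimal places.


Weighted contributions p_i * l_i:
  G: (10/29) * 1 = 10/29
  C: (10/29) * 2 = 20/29
  E: (9/29) * 4 = 36/29
Sum = (10 + 20 + 36)/29 = 66/29

L = 66/29 = 2.2759 bits/symbol


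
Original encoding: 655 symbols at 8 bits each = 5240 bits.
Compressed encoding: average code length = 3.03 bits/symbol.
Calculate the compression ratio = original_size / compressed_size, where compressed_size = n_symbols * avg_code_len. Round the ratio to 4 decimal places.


original_size = n_symbols * orig_bits = 655 * 8 = 5240 bits
compressed_size = n_symbols * avg_code_len = 655 * 3.03 = 1984.65 bits
ratio = original_size / compressed_size = 5240 / 1984.65 = 2.6403

Compression ratio = 2.6403


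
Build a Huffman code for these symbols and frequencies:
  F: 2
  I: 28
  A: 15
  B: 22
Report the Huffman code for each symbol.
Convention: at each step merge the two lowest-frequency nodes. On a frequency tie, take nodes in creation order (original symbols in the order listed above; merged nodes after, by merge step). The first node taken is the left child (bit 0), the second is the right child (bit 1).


Huffman tree construction:
Step 1: Merge F(2) + A(15) = 17
Step 2: Merge (F+A)(17) + B(22) = 39
Step 3: Merge I(28) + ((F+A)+B)(39) = 67
Read each symbol's code off the tree from the root (left child = 0, right child = 1).

Codes:
  F: 100 (length 3)
  I: 0 (length 1)
  A: 101 (length 3)
  B: 11 (length 2)
Average code length: 123/67 = 1.8358 bits/symbol


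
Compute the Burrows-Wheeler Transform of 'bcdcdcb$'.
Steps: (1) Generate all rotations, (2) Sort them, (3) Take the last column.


Rotations (sorted):
  0: $bcdcdcb -> last char: b
  1: b$bcdcdc -> last char: c
  2: bcdcdcb$ -> last char: $
  3: cb$bcdcd -> last char: d
  4: cdcb$bcd -> last char: d
  5: cdcdcb$b -> last char: b
  6: dcb$bcdc -> last char: c
  7: dcdcb$bc -> last char: c


BWT = bc$ddbcc


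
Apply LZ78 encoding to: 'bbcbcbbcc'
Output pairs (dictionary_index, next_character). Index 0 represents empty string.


LZ78 encoding steps:
Dictionary: {0: ''}
Step 1: w='' (idx 0), next='b' -> output (0, 'b'), add 'b' as idx 1
Step 2: w='b' (idx 1), next='c' -> output (1, 'c'), add 'bc' as idx 2
Step 3: w='bc' (idx 2), next='b' -> output (2, 'b'), add 'bcb' as idx 3
Step 4: w='bc' (idx 2), next='c' -> output (2, 'c'), add 'bcc' as idx 4


Encoded: [(0, 'b'), (1, 'c'), (2, 'b'), (2, 'c')]


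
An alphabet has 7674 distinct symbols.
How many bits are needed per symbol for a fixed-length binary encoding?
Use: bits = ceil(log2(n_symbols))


log2(7674) = 12.9058
Bracket: 2^12 = 4096 < 7674 <= 2^13 = 8192
So ceil(log2(7674)) = 13

bits = ceil(log2(7674)) = ceil(12.9058) = 13 bits


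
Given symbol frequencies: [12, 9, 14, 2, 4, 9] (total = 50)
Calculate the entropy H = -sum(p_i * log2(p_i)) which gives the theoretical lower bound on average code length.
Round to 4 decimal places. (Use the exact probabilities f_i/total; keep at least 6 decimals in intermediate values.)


Per-symbol terms -p_i * log2(p_i) with p_i = f_i/50:
  p = 12/50 = 0.240000: log2(p) = -2.058894, -p*log2(p) = 0.494134
  p = 9/50 = 0.180000: log2(p) = -2.473931, -p*log2(p) = 0.445308
  p = 14/50 = 0.280000: log2(p) = -1.836501, -p*log2(p) = 0.514220
  p = 2/50 = 0.040000: log2(p) = -4.643856, -p*log2(p) = 0.185754
  p = 4/50 = 0.080000: log2(p) = -3.643856, -p*log2(p) = 0.291508
  p = 9/50 = 0.180000: log2(p) = -2.473931, -p*log2(p) = 0.445308
H = 0.494134 + 0.445308 + 0.514220 + 0.185754 + 0.291508 + 0.445308 = 2.376232

H = 2.3762 bits/symbol


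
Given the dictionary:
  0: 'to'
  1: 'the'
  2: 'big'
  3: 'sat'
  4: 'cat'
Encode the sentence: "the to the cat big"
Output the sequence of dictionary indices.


Look up each word in the dictionary:
  'the' -> 1
  'to' -> 0
  'the' -> 1
  'cat' -> 4
  'big' -> 2

Encoded: [1, 0, 1, 4, 2]


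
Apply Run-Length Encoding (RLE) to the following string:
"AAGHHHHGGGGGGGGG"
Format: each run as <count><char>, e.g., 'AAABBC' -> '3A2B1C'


Scanning runs left to right:
  i=0: run of 'A' x 2 -> '2A'
  i=2: run of 'G' x 1 -> '1G'
  i=3: run of 'H' x 4 -> '4H'
  i=7: run of 'G' x 9 -> '9G'

RLE = 2A1G4H9G


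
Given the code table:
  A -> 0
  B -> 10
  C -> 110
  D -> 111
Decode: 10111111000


Decoding:
10 -> B
111 -> D
111 -> D
0 -> A
0 -> A
0 -> A


Result: BDDAAA


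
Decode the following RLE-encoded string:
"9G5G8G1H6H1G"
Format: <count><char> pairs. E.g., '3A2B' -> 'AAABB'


Expanding each <count><char> pair:
  9G -> 'GGGGGGGGG'
  5G -> 'GGGGG'
  8G -> 'GGGGGGGG'
  1H -> 'H'
  6H -> 'HHHHHH'
  1G -> 'G'

Decoded = GGGGGGGGGGGGGGGGGGGGGGHHHHHHHG


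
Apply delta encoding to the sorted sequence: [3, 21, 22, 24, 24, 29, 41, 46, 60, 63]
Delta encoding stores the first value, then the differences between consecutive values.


First value: 3
Deltas:
  21 - 3 = 18
  22 - 21 = 1
  24 - 22 = 2
  24 - 24 = 0
  29 - 24 = 5
  41 - 29 = 12
  46 - 41 = 5
  60 - 46 = 14
  63 - 60 = 3


Delta encoded: [3, 18, 1, 2, 0, 5, 12, 5, 14, 3]


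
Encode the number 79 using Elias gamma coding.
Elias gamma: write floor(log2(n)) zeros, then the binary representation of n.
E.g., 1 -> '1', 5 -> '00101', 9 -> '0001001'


num_bits = floor(log2(79)) + 1 = 7
leading_zeros = num_bits - 1 = 6
binary(79) = 1001111

Elias gamma(79) = '000000' + '1001111' = 0000001001111 (13 bits)


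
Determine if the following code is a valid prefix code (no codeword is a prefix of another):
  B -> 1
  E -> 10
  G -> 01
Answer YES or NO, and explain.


Checking each pair (does one codeword prefix another?):
  B='1' vs E='10': prefix -- VIOLATION

NO -- this is NOT a valid prefix code. B (1) is a prefix of E (10).
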